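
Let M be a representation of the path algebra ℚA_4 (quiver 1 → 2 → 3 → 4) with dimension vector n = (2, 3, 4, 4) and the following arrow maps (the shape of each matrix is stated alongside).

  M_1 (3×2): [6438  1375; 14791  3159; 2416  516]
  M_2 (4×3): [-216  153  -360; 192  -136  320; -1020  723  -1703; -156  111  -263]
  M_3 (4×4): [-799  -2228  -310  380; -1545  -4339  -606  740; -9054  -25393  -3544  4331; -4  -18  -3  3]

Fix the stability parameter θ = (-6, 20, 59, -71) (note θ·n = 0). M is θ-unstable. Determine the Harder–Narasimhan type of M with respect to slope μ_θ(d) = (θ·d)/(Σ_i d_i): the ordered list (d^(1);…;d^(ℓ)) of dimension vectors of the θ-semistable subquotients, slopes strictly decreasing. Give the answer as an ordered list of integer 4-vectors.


Via rank(M_{q-1}∘⋯∘M_p): M ≅ I[1,2], I[1,4], I[2,4], I[3,4]^2.
μ_θ-semistable layers: μ^(1)=20; μ^(2)=8/3; μ^(3)=-6

((0, 1, 0, 0); (0, 2, 2, 2); (2, 0, 2, 2))


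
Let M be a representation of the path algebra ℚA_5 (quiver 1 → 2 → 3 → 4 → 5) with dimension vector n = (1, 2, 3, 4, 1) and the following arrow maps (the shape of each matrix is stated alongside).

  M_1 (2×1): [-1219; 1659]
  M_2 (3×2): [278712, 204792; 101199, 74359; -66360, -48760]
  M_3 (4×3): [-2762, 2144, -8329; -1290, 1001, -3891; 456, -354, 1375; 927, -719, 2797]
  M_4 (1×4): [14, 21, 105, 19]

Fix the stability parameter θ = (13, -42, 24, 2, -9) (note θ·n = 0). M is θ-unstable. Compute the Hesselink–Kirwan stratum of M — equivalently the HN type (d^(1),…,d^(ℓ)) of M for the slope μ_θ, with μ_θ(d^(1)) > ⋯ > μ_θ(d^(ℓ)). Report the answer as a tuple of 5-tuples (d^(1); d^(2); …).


Interval decomposition of M: I[1,2], I[2,5], I[3,4]^2, I[4,4].
HN type (ℓ=5): μ^(1)=13; μ^(2)=17/3; μ^(3)=2; μ^(4)=-29/2; μ^(5)=-42

((0, 0, 2, 2, 0); (0, 0, 1, 1, 1); (0, 0, 0, 1, 0); (1, 1, 0, 0, 0); (0, 1, 0, 0, 0))


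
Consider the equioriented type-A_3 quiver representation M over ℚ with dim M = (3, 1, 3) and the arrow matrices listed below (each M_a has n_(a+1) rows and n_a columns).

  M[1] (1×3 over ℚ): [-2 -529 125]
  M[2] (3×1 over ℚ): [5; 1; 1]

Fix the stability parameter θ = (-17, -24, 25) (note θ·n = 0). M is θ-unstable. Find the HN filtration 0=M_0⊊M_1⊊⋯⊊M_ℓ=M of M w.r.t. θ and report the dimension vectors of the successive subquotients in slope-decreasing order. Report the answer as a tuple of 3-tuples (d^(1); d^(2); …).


Via rank(M_{q-1}∘⋯∘M_p): M ≅ I[1,1]^2, I[1,3], I[3,3]^2.
μ_θ-semistable layers: μ^(1)=25; μ^(2)=-17; μ^(3)=-41/2

((0, 0, 3); (2, 0, 0); (1, 1, 0))


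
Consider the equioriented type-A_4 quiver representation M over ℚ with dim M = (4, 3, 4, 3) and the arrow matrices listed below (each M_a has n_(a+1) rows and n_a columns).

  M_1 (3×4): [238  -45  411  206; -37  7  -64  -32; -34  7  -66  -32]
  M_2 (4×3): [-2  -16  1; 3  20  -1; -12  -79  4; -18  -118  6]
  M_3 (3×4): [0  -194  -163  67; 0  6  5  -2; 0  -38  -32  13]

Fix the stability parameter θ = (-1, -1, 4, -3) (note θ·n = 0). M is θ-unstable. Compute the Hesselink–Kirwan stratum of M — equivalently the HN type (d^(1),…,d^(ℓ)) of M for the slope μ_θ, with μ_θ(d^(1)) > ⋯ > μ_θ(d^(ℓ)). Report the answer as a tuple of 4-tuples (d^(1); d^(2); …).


Barcode: M ≅ I[1,1], I[1,3], I[1,4]^2, I[3,4]. HN layers by μ_θ (3 steps, strictly decreasing):
  μ^(1)=4; μ^(2)=1/2; μ^(3)=-1

((0, 0, 1, 0); (0, 0, 3, 3); (4, 3, 0, 0))


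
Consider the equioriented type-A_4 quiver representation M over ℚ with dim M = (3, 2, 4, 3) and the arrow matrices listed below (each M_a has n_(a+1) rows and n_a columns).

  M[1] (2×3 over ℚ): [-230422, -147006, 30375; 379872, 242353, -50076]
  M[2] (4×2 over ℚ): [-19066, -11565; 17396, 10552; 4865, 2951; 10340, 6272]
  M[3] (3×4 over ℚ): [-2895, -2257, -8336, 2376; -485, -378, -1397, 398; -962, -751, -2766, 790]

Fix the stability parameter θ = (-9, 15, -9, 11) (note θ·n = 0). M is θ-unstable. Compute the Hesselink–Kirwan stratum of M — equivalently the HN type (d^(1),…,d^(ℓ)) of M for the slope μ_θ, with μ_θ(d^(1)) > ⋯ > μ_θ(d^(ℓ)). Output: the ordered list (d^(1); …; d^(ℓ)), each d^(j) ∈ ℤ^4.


Barcode: M ≅ I[1,1], I[1,4]^2, I[3,3], I[3,4]. HN layers by μ_θ (3 steps, strictly decreasing):
  μ^(1)=11; μ^(2)=3; μ^(3)=-9

((0, 0, 0, 3); (0, 2, 2, 0); (3, 0, 2, 0))


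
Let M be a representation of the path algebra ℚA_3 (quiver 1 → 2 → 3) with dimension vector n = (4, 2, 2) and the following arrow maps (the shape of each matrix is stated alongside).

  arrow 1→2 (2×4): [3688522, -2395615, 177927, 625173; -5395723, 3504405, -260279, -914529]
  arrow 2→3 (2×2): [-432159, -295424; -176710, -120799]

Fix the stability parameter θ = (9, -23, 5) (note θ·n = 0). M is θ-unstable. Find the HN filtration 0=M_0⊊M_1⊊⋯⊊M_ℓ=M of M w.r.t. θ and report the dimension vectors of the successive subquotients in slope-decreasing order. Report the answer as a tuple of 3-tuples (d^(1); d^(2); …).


Barcode: M ≅ I[1,1]^2, I[1,3]^2. HN layers by μ_θ (3 steps, strictly decreasing):
  μ^(1)=9; μ^(2)=5; μ^(3)=-7

((2, 0, 0); (0, 0, 2); (2, 2, 0))


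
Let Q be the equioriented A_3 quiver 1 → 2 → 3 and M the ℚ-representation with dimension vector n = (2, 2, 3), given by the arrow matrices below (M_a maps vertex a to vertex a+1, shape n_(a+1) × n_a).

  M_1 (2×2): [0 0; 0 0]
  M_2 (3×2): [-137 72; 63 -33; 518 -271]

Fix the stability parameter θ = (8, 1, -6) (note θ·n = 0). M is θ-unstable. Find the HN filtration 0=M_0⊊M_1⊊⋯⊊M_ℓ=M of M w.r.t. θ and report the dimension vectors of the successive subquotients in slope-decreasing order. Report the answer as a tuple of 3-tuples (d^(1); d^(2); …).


Via rank(M_{q-1}∘⋯∘M_p): M ≅ I[1,1]^2, I[2,3]^2, I[3,3].
μ_θ-semistable layers: μ^(1)=8; μ^(2)=-5/2; μ^(3)=-6

((2, 0, 0); (0, 2, 2); (0, 0, 1))


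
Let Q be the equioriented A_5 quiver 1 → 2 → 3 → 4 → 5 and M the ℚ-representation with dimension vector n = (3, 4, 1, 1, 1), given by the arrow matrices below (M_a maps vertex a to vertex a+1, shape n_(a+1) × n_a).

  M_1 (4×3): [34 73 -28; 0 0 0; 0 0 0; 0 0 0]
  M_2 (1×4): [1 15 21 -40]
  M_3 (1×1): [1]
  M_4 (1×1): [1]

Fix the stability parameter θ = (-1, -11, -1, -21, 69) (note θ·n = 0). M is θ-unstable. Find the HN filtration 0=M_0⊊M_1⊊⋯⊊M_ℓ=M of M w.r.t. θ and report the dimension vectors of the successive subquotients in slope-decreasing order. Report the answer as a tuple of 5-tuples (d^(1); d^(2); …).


Barcode: M ≅ I[1,1]^2, I[1,5], I[2,2]^3. HN layers by μ_θ (4 steps, strictly decreasing):
  μ^(1)=69; μ^(2)=-1; μ^(3)=-17/2; μ^(4)=-11

((0, 0, 0, 0, 1); (2, 0, 0, 0, 0); (1, 1, 1, 1, 0); (0, 3, 0, 0, 0))


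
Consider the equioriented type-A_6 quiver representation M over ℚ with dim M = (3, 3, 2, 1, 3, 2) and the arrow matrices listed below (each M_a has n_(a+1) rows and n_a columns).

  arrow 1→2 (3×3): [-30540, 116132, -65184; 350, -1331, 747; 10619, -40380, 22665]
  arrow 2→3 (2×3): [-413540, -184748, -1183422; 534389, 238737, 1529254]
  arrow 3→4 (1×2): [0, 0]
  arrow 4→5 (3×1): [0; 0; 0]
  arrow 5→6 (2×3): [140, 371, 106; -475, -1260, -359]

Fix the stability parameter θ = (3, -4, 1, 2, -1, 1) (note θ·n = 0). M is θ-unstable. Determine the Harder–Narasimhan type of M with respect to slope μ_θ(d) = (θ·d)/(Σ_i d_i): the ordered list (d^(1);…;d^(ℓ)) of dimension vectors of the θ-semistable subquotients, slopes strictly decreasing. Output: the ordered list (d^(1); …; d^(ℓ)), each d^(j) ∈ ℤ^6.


Via rank(M_{q-1}∘⋯∘M_p): M ≅ I[1,1], I[1,3]^2, I[2,2], I[4,4], I[5,5], I[5,6]^2.
μ_θ-semistable layers: μ^(1)=3; μ^(2)=2; μ^(3)=1; μ^(4)=-1/2; μ^(5)=-1; μ^(6)=-4

((1, 0, 0, 0, 0, 0); (0, 0, 0, 1, 0, 0); (0, 0, 2, 0, 0, 2); (2, 2, 0, 0, 0, 0); (0, 0, 0, 0, 3, 0); (0, 1, 0, 0, 0, 0))


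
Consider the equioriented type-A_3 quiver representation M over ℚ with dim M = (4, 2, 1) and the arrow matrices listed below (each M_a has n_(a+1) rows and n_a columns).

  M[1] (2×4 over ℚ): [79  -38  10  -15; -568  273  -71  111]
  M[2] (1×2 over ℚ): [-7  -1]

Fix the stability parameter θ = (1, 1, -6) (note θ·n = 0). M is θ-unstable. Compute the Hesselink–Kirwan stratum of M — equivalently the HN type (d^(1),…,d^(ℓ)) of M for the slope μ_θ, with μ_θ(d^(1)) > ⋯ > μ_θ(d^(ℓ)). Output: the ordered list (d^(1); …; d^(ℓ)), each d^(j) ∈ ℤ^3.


Interval decomposition of M: I[1,1]^2, I[1,2], I[1,3].
HN type (ℓ=2): μ^(1)=1; μ^(2)=-4/3

((3, 1, 0); (1, 1, 1))


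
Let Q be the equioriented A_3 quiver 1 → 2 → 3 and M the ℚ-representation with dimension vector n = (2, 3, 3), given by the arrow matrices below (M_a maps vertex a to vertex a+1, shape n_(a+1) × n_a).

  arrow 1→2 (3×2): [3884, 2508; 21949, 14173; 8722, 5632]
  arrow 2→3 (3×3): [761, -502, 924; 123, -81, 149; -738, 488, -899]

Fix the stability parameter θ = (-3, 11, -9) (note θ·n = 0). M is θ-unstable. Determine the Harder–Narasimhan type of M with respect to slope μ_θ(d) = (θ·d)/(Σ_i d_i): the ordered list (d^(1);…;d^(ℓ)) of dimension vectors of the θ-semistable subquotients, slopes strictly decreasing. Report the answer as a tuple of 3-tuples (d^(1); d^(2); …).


Via rank(M_{q-1}∘⋯∘M_p): M ≅ I[1,3]^2, I[2,3].
μ_θ-semistable layers: μ^(1)=1; μ^(2)=-3

((0, 3, 3); (2, 0, 0))


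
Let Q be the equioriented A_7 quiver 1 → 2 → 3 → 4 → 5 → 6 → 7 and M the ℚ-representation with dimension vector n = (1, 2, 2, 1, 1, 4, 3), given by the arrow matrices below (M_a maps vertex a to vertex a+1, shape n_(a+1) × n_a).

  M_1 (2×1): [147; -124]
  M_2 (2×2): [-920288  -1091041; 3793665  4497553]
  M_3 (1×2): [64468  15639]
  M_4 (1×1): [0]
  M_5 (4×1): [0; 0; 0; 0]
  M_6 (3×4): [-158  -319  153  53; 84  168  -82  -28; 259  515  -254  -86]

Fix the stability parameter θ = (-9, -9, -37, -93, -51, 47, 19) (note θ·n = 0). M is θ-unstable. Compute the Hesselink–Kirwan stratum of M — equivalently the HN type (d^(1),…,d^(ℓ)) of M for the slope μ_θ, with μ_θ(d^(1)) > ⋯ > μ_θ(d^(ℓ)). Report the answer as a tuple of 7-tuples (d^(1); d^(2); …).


Interval decomposition of M: I[1,4], I[2,3], I[5,5], I[6,6], I[6,7]^3.
HN type (ℓ=5): μ^(1)=47; μ^(2)=33; μ^(3)=-23; μ^(4)=-37; μ^(5)=-51

((0, 0, 0, 0, 0, 1, 0); (0, 0, 0, 0, 0, 3, 3); (0, 1, 1, 0, 0, 0, 0); (1, 1, 1, 1, 0, 0, 0); (0, 0, 0, 0, 1, 0, 0))


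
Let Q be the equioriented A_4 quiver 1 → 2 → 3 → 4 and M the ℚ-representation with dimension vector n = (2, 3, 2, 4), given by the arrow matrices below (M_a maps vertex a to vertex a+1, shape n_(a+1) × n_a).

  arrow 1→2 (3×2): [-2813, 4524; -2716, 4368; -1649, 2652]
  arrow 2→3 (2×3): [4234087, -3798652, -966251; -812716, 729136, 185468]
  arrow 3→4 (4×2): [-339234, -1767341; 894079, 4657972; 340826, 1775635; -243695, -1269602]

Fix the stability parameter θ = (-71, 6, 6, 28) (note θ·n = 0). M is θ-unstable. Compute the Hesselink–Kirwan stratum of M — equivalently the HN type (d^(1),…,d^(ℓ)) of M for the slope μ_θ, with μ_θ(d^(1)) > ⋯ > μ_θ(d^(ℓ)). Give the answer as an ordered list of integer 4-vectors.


Interval decomposition of M: I[1,1], I[1,2], I[2,2], I[2,4], I[3,4], I[4,4]^2.
HN type (ℓ=3): μ^(1)=28; μ^(2)=6; μ^(3)=-71

((0, 0, 0, 4); (0, 3, 2, 0); (2, 0, 0, 0))


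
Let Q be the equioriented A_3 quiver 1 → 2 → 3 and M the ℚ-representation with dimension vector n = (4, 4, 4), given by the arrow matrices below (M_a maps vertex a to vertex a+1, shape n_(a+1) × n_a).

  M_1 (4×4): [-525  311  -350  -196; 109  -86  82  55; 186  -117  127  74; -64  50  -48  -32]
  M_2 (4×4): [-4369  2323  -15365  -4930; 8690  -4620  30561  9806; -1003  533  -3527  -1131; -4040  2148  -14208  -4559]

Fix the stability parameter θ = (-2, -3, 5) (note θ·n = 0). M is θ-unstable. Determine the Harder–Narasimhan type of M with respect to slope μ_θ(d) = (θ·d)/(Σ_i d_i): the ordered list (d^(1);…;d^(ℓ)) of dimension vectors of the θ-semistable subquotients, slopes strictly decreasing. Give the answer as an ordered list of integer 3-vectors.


Via rank(M_{q-1}∘⋯∘M_p): M ≅ I[1,2], I[1,3]^3, I[3,3].
μ_θ-semistable layers: μ^(1)=5; μ^(2)=-5/2

((0, 0, 4); (4, 4, 0))


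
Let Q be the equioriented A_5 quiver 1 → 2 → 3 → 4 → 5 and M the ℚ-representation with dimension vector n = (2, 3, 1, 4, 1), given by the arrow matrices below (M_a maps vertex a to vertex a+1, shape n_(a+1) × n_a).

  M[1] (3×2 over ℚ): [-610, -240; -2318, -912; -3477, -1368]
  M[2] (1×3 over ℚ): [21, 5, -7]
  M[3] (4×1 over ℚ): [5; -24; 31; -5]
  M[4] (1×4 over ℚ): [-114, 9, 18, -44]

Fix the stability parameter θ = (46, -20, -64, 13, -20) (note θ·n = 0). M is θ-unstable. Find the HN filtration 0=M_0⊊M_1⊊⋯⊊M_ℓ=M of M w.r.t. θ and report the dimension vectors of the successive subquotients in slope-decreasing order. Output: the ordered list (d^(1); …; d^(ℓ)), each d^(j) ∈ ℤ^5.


Via rank(M_{q-1}∘⋯∘M_p): M ≅ I[1,1], I[1,5], I[2,2]^2, I[4,4]^3.
μ_θ-semistable layers: μ^(1)=46; μ^(2)=13; μ^(3)=-7/2; μ^(4)=-38/3; μ^(5)=-20

((1, 0, 0, 0, 0); (0, 0, 0, 3, 0); (0, 0, 0, 1, 1); (1, 1, 1, 0, 0); (0, 2, 0, 0, 0))


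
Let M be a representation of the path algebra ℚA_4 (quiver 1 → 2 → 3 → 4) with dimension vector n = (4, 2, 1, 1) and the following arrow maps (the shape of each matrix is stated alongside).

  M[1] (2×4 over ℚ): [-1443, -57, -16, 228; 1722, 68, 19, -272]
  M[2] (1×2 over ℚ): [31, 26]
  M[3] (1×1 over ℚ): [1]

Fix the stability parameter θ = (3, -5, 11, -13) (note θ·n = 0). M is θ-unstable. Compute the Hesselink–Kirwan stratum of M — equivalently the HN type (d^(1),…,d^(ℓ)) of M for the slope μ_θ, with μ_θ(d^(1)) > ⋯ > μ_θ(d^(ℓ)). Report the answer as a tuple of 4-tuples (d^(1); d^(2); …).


Interval decomposition of M: I[1,1]^2, I[1,2], I[1,4].
HN type (ℓ=2): μ^(1)=3; μ^(2)=-1

((2, 0, 0, 0); (2, 2, 1, 1))


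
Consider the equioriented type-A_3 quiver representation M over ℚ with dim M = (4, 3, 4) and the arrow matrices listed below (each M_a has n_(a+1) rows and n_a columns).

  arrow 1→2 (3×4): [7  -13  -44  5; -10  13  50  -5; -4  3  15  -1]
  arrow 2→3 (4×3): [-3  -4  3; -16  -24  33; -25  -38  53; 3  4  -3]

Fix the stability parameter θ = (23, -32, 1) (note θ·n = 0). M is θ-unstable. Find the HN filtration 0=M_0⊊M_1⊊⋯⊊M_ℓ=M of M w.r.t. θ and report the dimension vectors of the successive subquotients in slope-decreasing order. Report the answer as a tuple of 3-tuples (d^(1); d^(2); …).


Interval decomposition of M: I[1,1], I[1,3]^3, I[3,3].
HN type (ℓ=3): μ^(1)=23; μ^(2)=1; μ^(3)=-9/2

((1, 0, 0); (0, 0, 4); (3, 3, 0))


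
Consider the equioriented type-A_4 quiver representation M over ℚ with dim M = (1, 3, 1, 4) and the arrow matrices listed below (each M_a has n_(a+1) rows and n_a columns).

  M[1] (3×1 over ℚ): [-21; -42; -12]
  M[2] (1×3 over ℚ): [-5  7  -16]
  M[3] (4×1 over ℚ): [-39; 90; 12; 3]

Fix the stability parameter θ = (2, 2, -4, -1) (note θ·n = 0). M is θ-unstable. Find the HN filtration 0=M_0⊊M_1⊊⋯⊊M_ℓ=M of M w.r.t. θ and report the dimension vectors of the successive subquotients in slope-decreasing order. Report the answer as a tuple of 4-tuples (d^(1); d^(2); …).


Interval decomposition of M: I[1,4], I[2,2]^2, I[4,4]^3.
HN type (ℓ=3): μ^(1)=2; μ^(2)=-1/4; μ^(3)=-1

((0, 2, 0, 0); (1, 1, 1, 1); (0, 0, 0, 3))


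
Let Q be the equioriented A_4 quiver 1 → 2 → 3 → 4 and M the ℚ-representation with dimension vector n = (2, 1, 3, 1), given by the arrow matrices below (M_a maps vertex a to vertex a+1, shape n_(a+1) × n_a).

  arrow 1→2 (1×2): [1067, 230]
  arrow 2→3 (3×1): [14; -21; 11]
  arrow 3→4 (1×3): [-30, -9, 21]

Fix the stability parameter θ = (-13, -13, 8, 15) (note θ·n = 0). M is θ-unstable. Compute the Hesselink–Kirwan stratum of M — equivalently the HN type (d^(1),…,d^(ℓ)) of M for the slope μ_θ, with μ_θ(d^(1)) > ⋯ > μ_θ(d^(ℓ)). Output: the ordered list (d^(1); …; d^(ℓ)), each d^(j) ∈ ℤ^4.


Via rank(M_{q-1}∘⋯∘M_p): M ≅ I[1,1], I[1,3], I[3,3], I[3,4].
μ_θ-semistable layers: μ^(1)=15; μ^(2)=8; μ^(3)=-13

((0, 0, 0, 1); (0, 0, 3, 0); (2, 1, 0, 0))


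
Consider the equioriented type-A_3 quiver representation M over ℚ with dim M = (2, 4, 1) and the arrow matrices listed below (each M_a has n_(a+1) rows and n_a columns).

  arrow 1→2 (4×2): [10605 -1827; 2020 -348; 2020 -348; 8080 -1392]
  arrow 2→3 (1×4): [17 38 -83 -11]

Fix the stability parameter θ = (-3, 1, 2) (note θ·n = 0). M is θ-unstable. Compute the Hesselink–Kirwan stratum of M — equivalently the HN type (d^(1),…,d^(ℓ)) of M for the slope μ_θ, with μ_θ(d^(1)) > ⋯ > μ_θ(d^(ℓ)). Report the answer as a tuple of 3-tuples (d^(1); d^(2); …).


Via rank(M_{q-1}∘⋯∘M_p): M ≅ I[1,1], I[1,3], I[2,2]^3.
μ_θ-semistable layers: μ^(1)=2; μ^(2)=1; μ^(3)=-3

((0, 0, 1); (0, 4, 0); (2, 0, 0))


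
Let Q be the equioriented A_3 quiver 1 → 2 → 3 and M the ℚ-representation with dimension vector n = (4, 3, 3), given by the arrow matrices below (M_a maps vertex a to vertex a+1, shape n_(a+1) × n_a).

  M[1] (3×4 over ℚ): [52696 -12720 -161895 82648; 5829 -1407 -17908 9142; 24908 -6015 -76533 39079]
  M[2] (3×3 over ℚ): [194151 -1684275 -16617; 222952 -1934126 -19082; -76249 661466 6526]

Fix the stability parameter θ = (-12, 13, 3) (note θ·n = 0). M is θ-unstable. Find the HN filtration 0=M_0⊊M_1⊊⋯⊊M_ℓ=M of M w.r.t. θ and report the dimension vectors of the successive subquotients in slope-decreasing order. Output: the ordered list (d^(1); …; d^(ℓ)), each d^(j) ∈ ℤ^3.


Barcode: M ≅ I[1,1], I[1,2], I[1,3]^2, I[3,3]. HN layers by μ_θ (4 steps, strictly decreasing):
  μ^(1)=13; μ^(2)=8; μ^(3)=3; μ^(4)=-12

((0, 1, 0); (0, 2, 2); (0, 0, 1); (4, 0, 0))


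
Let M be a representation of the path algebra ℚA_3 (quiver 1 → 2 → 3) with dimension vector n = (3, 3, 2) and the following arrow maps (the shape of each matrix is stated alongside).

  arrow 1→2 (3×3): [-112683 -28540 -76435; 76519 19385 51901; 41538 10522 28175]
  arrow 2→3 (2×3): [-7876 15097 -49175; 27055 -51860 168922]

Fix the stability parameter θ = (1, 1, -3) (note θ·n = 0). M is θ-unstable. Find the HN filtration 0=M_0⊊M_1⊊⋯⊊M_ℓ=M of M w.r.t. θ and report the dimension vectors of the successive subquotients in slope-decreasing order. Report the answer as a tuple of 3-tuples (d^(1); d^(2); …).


Interval decomposition of M: I[1,2], I[1,3]^2.
HN type (ℓ=2): μ^(1)=1; μ^(2)=-1/3

((1, 1, 0); (2, 2, 2))


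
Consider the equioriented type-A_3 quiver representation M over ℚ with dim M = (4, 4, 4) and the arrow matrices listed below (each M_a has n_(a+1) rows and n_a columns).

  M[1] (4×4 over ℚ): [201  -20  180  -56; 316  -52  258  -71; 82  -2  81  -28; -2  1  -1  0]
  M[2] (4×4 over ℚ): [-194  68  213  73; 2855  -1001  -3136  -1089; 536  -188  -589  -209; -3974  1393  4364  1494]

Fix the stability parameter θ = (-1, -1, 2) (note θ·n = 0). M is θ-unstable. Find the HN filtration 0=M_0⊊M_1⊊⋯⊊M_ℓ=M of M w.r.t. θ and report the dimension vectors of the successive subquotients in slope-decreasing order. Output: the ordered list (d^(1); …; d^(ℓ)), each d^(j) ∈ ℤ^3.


Barcode: M ≅ I[1,3]^4. HN layers by μ_θ (2 steps, strictly decreasing):
  μ^(1)=2; μ^(2)=-1

((0, 0, 4); (4, 4, 0))


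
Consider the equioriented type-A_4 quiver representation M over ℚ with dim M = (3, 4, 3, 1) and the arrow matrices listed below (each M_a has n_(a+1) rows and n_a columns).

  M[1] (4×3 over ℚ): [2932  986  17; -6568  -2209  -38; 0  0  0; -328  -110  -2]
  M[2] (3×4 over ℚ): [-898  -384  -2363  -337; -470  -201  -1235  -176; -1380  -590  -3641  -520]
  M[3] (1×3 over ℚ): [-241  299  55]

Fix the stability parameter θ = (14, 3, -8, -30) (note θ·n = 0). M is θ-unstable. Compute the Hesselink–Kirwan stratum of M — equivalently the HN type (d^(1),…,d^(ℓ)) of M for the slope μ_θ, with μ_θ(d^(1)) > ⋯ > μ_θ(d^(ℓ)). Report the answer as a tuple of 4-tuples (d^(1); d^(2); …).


Via rank(M_{q-1}∘⋯∘M_p): M ≅ I[1,1], I[1,2], I[1,4], I[2,3]^2.
μ_θ-semistable layers: μ^(1)=14; μ^(2)=17/2; μ^(3)=-5/2; μ^(4)=-21/4

((1, 0, 0, 0); (1, 1, 0, 0); (0, 2, 2, 0); (1, 1, 1, 1))


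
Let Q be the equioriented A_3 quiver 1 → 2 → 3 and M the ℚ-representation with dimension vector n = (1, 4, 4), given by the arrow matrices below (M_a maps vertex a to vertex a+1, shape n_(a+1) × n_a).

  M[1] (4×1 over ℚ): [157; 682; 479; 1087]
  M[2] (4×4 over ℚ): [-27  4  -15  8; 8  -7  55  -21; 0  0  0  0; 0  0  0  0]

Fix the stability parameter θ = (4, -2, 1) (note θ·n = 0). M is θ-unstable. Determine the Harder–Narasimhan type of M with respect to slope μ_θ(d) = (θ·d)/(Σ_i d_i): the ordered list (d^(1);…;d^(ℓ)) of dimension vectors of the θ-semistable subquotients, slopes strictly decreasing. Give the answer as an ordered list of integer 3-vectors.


Barcode: M ≅ I[1,2], I[2,2], I[2,3]^2, I[3,3]^2. HN layers by μ_θ (2 steps, strictly decreasing):
  μ^(1)=1; μ^(2)=-2

((1, 1, 4); (0, 3, 0))


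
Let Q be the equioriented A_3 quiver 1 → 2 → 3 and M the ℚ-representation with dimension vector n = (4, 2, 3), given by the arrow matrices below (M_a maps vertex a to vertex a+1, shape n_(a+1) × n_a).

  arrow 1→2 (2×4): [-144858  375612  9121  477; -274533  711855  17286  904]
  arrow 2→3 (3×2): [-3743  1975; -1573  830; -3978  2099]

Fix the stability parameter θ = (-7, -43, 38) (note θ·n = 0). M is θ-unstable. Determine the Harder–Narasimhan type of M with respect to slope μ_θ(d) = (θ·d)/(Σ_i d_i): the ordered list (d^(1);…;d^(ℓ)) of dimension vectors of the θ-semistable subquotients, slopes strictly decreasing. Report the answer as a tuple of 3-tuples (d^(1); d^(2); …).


Interval decomposition of M: I[1,1]^2, I[1,3]^2, I[3,3].
HN type (ℓ=3): μ^(1)=38; μ^(2)=-7; μ^(3)=-25

((0, 0, 3); (2, 0, 0); (2, 2, 0))


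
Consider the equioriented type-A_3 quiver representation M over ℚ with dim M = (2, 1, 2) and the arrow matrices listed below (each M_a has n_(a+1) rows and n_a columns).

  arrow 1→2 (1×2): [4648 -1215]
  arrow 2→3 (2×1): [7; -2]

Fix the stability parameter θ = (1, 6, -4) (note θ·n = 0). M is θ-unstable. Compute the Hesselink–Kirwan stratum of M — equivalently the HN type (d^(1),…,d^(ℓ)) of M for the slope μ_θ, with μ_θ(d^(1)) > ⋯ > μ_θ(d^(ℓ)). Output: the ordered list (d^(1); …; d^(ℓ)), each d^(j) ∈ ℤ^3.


Via rank(M_{q-1}∘⋯∘M_p): M ≅ I[1,1], I[1,3], I[3,3].
μ_θ-semistable layers: μ^(1)=1; μ^(2)=-4

((2, 1, 1); (0, 0, 1))


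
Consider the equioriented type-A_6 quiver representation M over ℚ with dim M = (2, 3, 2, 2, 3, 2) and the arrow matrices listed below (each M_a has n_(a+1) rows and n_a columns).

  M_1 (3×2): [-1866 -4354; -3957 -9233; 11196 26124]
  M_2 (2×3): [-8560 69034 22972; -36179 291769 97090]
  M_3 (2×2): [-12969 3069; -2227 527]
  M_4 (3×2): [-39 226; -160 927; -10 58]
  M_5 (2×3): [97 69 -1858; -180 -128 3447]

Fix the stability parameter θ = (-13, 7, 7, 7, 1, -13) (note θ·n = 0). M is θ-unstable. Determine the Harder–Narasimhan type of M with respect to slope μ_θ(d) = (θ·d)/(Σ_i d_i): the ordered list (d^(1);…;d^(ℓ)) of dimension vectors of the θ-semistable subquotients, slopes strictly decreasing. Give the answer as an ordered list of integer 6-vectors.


Interval decomposition of M: I[1,1], I[1,5], I[2,2], I[2,3], I[4,6], I[5,6].
HN type (ℓ=5): μ^(1)=7; μ^(2)=11/2; μ^(3)=-5/3; μ^(4)=-6; μ^(5)=-13

((0, 2, 1, 0, 0, 0); (0, 1, 1, 1, 1, 0); (0, 0, 0, 1, 1, 1); (0, 0, 0, 0, 1, 1); (2, 0, 0, 0, 0, 0))


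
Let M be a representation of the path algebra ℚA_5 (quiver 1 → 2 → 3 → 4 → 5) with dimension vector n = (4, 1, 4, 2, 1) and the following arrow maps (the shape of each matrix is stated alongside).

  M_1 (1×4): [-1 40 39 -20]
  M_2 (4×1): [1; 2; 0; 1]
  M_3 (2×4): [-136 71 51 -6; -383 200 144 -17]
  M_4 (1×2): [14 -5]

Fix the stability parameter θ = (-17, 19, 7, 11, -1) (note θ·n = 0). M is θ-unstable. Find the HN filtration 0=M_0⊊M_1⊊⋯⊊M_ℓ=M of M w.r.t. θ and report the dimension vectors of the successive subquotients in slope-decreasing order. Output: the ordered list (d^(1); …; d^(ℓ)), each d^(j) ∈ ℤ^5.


Interval decomposition of M: I[1,1]^3, I[1,3], I[3,3], I[3,4], I[3,5].
HN type (ℓ=5): μ^(1)=13; μ^(2)=11; μ^(3)=7; μ^(4)=17/3; μ^(5)=-17

((0, 1, 1, 0, 0); (0, 0, 0, 1, 0); (0, 0, 2, 0, 0); (0, 0, 1, 1, 1); (4, 0, 0, 0, 0))


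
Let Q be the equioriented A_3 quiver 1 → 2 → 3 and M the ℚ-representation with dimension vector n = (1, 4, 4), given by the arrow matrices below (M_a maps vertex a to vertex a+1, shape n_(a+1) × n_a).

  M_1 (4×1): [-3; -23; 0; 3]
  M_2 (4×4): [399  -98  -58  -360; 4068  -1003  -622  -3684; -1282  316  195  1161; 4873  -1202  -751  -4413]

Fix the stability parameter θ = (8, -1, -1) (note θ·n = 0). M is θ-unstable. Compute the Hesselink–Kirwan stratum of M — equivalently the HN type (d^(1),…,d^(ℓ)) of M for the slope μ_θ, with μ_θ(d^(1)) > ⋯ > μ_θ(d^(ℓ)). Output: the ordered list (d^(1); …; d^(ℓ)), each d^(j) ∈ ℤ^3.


Via rank(M_{q-1}∘⋯∘M_p): M ≅ I[1,3], I[2,3]^3.
μ_θ-semistable layers: μ^(1)=2; μ^(2)=-1

((1, 1, 1); (0, 3, 3))


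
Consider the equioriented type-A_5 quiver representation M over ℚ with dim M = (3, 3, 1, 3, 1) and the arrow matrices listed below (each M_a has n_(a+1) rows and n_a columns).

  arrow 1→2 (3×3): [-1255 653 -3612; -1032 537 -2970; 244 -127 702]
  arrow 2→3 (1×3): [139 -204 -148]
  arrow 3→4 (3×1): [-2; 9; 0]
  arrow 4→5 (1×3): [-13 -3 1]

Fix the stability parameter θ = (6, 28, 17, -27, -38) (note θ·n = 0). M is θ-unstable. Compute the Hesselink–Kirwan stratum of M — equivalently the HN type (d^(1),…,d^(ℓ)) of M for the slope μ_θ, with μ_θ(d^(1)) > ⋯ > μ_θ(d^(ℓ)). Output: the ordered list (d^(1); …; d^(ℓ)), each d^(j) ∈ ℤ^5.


Via rank(M_{q-1}∘⋯∘M_p): M ≅ I[1,1], I[1,2], I[1,5], I[2,2], I[4,4]^2.
μ_θ-semistable layers: μ^(1)=28; μ^(2)=6; μ^(3)=-14/5; μ^(4)=-27

((0, 2, 0, 0, 0); (2, 0, 0, 0, 0); (1, 1, 1, 1, 1); (0, 0, 0, 2, 0))


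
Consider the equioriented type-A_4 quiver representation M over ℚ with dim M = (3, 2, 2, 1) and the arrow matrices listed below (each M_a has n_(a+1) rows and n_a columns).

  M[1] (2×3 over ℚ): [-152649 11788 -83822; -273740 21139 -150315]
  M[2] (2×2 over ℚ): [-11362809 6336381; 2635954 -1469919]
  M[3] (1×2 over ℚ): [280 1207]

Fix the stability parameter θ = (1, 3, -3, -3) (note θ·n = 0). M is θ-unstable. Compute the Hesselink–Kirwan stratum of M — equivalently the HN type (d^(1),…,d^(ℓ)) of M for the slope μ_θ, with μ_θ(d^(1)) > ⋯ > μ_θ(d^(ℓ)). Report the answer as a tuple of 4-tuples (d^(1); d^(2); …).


Barcode: M ≅ I[1,1], I[1,3], I[1,4]. HN layers by μ_θ (3 steps, strictly decreasing):
  μ^(1)=1; μ^(2)=1/3; μ^(3)=-1/2

((1, 0, 0, 0); (1, 1, 1, 0); (1, 1, 1, 1))


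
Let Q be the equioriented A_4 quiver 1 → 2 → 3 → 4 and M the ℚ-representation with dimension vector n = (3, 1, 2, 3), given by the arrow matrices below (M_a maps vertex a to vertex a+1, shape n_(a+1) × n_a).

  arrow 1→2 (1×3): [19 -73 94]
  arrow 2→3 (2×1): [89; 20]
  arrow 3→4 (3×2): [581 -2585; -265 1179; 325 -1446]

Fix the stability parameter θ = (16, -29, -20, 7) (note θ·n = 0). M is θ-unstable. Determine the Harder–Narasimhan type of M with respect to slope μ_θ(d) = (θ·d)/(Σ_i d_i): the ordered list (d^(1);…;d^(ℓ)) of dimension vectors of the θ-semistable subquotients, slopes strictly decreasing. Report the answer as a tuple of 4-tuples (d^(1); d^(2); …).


Interval decomposition of M: I[1,1]^2, I[1,4], I[3,4], I[4,4].
HN type (ℓ=4): μ^(1)=16; μ^(2)=7; μ^(3)=-11; μ^(4)=-20

((2, 0, 0, 0); (0, 0, 0, 3); (1, 1, 1, 0); (0, 0, 1, 0))


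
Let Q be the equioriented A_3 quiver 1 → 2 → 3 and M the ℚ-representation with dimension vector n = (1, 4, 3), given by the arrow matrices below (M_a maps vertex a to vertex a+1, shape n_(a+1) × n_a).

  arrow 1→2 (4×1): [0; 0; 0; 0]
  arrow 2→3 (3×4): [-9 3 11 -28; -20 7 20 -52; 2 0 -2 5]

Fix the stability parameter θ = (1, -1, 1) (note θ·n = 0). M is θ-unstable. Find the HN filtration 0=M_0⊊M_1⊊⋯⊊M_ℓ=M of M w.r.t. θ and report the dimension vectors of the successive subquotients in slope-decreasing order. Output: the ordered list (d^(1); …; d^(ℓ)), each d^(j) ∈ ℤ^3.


Interval decomposition of M: I[1,1], I[2,2], I[2,3]^3.
HN type (ℓ=2): μ^(1)=1; μ^(2)=-1

((1, 0, 3); (0, 4, 0))


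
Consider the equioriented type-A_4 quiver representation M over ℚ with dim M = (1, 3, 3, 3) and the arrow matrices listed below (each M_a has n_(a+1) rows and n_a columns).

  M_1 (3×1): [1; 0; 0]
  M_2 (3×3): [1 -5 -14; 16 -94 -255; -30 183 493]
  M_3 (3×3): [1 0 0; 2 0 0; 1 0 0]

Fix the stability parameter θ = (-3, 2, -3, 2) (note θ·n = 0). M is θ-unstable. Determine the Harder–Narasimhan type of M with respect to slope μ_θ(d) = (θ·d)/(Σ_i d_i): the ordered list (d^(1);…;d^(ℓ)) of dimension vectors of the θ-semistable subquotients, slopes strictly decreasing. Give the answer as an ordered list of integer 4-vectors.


Barcode: M ≅ I[1,4], I[2,3]^2, I[4,4]^2. HN layers by μ_θ (3 steps, strictly decreasing):
  μ^(1)=2; μ^(2)=-1/2; μ^(3)=-3

((0, 0, 0, 3); (0, 3, 3, 0); (1, 0, 0, 0))


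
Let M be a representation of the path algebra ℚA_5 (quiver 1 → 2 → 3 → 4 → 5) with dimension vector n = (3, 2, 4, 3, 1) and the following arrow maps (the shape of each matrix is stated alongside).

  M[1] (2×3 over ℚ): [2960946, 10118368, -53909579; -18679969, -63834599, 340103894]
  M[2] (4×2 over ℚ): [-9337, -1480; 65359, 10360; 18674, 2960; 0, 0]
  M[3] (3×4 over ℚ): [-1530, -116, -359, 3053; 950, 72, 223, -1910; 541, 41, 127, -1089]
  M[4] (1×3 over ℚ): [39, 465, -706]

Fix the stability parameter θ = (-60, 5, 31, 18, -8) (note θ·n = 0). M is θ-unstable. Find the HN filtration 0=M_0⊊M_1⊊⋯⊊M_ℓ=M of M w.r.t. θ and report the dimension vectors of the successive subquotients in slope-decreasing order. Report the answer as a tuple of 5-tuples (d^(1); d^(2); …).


Barcode: M ≅ I[1,1], I[1,2], I[1,3], I[3,4]^2, I[3,5]. HN layers by μ_θ (5 steps, strictly decreasing):
  μ^(1)=31; μ^(2)=49/2; μ^(3)=41/3; μ^(4)=5; μ^(5)=-60

((0, 0, 1, 0, 0); (0, 0, 2, 2, 0); (0, 0, 1, 1, 1); (0, 2, 0, 0, 0); (3, 0, 0, 0, 0))


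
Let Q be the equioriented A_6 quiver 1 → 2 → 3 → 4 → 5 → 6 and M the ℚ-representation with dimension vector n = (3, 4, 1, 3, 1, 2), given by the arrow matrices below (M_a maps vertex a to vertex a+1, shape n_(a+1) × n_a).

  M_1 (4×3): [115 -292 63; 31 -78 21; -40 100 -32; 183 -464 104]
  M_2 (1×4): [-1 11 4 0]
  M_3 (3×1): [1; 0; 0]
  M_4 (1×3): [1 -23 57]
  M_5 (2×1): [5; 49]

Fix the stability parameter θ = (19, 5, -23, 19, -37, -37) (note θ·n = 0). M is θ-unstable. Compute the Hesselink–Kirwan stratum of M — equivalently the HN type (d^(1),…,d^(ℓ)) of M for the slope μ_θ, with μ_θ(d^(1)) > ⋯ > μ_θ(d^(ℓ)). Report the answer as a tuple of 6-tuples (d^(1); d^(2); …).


Interval decomposition of M: I[1,2]^2, I[1,6], I[2,2], I[4,4]^2, I[6,6].
HN type (ℓ=5): μ^(1)=19; μ^(2)=12; μ^(3)=5; μ^(4)=-9; μ^(5)=-37

((0, 0, 0, 2, 0, 0); (2, 2, 0, 0, 0, 0); (0, 1, 0, 0, 0, 0); (1, 1, 1, 1, 1, 1); (0, 0, 0, 0, 0, 1))


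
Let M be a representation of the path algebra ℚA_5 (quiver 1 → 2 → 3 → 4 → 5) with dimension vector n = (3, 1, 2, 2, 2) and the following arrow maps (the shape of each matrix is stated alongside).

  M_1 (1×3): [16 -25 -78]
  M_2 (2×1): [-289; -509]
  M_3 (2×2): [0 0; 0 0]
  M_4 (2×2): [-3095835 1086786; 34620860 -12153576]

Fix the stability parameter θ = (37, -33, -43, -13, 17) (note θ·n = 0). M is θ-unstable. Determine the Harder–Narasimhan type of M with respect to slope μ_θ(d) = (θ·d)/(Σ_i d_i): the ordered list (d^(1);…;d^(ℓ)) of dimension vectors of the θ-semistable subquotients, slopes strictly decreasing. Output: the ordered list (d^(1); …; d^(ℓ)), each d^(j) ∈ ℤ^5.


Barcode: M ≅ I[1,1]^2, I[1,3], I[3,3], I[4,4], I[4,5], I[5,5]. HN layers by μ_θ (4 steps, strictly decreasing):
  μ^(1)=37; μ^(2)=17; μ^(3)=-13; μ^(4)=-43

((2, 0, 0, 0, 0); (0, 0, 0, 0, 2); (1, 1, 1, 2, 0); (0, 0, 1, 0, 0))


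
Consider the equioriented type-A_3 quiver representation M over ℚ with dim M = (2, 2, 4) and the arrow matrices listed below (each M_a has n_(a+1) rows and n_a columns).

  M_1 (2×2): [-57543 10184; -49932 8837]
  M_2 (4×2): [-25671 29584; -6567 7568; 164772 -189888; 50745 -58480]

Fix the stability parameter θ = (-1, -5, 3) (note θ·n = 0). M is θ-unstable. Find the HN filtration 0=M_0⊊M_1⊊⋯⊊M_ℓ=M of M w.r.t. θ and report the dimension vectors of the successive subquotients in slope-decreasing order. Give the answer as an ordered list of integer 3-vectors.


Barcode: M ≅ I[1,2], I[1,3], I[3,3]^3. HN layers by μ_θ (2 steps, strictly decreasing):
  μ^(1)=3; μ^(2)=-3

((0, 0, 4); (2, 2, 0))


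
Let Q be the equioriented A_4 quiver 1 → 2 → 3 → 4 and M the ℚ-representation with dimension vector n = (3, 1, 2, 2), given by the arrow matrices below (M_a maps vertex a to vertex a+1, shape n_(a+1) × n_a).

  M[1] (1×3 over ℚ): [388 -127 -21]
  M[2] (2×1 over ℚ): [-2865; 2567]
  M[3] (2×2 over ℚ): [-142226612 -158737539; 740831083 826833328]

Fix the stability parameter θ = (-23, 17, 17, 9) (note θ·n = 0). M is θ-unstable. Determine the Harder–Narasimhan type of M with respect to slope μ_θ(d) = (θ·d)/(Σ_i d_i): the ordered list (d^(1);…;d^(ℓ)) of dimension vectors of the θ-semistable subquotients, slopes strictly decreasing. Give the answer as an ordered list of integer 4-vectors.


Via rank(M_{q-1}∘⋯∘M_p): M ≅ I[1,1]^2, I[1,4], I[3,4].
μ_θ-semistable layers: μ^(1)=43/3; μ^(2)=13; μ^(3)=-23

((0, 1, 1, 1); (0, 0, 1, 1); (3, 0, 0, 0))


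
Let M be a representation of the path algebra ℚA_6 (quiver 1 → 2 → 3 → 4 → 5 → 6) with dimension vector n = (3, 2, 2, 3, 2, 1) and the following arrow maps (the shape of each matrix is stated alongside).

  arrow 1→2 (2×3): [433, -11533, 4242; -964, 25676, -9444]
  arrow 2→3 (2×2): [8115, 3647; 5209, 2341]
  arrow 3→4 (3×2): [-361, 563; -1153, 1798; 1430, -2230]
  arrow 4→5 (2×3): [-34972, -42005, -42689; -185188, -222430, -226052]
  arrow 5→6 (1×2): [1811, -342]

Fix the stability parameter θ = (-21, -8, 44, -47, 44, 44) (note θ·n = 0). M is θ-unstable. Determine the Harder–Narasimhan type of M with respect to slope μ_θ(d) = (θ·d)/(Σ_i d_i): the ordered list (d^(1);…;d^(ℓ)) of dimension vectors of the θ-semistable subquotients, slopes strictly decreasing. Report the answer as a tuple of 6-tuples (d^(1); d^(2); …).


Via rank(M_{q-1}∘⋯∘M_p): M ≅ I[1,1], I[1,4], I[1,6], I[4,5].
μ_θ-semistable layers: μ^(1)=44; μ^(2)=-3/2; μ^(3)=-8; μ^(4)=-21; μ^(5)=-47

((0, 0, 0, 0, 2, 1); (0, 0, 2, 2, 0, 0); (0, 2, 0, 0, 0, 0); (3, 0, 0, 0, 0, 0); (0, 0, 0, 1, 0, 0))


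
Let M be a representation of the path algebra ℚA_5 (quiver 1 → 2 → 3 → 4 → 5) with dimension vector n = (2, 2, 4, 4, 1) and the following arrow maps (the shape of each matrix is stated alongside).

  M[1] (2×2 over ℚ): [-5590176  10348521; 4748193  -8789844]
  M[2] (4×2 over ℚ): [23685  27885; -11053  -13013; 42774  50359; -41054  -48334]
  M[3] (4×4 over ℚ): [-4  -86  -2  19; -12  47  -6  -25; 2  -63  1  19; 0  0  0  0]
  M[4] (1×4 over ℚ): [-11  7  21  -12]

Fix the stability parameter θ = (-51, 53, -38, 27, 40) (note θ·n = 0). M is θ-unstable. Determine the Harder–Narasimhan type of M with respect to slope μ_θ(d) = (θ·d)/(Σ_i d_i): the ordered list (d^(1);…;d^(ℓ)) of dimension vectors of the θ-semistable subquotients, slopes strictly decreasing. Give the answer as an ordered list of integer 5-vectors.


Barcode: M ≅ I[1,4], I[1,5], I[3,3], I[3,4], I[4,4]. HN layers by μ_θ (5 steps, strictly decreasing):
  μ^(1)=40; μ^(2)=27; μ^(3)=15/2; μ^(4)=-38; μ^(5)=-51

((0, 0, 0, 0, 1); (0, 0, 0, 4, 0); (0, 2, 2, 0, 0); (0, 0, 2, 0, 0); (2, 0, 0, 0, 0))


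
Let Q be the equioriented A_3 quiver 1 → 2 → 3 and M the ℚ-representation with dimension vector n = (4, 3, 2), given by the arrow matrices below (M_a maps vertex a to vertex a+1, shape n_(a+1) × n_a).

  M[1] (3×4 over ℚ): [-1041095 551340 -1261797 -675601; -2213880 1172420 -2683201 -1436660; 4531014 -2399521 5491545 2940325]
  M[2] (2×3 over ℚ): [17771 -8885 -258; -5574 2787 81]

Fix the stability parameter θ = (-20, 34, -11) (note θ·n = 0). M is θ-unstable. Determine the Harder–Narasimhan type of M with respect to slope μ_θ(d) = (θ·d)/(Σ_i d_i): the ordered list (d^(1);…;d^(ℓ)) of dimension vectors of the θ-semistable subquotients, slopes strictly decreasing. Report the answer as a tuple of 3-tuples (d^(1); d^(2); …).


Via rank(M_{q-1}∘⋯∘M_p): M ≅ I[1,1], I[1,2], I[1,3]^2.
μ_θ-semistable layers: μ^(1)=34; μ^(2)=23/2; μ^(3)=-20

((0, 1, 0); (0, 2, 2); (4, 0, 0))


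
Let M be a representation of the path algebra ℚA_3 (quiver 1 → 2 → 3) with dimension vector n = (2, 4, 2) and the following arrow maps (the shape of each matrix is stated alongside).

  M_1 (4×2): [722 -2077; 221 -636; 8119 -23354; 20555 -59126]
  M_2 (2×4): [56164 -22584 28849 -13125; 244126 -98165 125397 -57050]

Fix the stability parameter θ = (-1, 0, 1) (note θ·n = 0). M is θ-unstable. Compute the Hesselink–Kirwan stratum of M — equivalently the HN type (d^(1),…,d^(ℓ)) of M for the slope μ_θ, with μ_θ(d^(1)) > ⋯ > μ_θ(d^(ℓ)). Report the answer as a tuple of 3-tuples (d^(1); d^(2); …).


Via rank(M_{q-1}∘⋯∘M_p): M ≅ I[1,2]^2, I[2,3]^2.
μ_θ-semistable layers: μ^(1)=1; μ^(2)=0; μ^(3)=-1

((0, 0, 2); (0, 4, 0); (2, 0, 0))


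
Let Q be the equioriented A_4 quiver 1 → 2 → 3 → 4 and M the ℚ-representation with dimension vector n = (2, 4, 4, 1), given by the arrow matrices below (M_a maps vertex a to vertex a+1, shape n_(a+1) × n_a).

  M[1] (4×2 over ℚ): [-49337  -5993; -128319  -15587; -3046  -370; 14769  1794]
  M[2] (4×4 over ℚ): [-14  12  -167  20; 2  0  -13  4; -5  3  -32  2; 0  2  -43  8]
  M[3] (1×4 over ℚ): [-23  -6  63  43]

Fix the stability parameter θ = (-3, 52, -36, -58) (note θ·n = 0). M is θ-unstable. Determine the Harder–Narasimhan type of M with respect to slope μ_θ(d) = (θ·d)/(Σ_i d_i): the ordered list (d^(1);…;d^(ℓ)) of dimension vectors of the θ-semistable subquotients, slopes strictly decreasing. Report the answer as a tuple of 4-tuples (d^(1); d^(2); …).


Via rank(M_{q-1}∘⋯∘M_p): M ≅ I[1,2], I[1,4], I[2,2], I[2,3], I[3,3]^2.
μ_θ-semistable layers: μ^(1)=52; μ^(2)=8; μ^(3)=-3; μ^(4)=-45/4; μ^(5)=-36

((0, 2, 0, 0); (0, 1, 1, 0); (1, 0, 0, 0); (1, 1, 1, 1); (0, 0, 2, 0))


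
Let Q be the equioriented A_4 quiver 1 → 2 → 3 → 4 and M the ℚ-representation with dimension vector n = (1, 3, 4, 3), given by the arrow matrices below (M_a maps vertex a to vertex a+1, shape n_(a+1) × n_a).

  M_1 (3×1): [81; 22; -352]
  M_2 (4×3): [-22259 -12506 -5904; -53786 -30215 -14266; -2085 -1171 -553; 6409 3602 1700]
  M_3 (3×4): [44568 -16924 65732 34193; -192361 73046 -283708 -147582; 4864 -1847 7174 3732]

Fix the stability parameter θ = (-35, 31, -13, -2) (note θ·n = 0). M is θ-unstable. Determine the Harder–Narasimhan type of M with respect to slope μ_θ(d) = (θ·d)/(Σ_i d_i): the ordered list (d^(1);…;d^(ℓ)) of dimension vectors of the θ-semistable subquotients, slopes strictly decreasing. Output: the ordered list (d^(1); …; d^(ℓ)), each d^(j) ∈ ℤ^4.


Barcode: M ≅ I[1,4], I[2,3], I[2,4], I[3,4]. HN layers by μ_θ (5 steps, strictly decreasing):
  μ^(1)=9; μ^(2)=16/3; μ^(3)=-2; μ^(4)=-13; μ^(5)=-35

((0, 1, 1, 0); (0, 2, 2, 2); (0, 0, 0, 1); (0, 0, 1, 0); (1, 0, 0, 0))
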